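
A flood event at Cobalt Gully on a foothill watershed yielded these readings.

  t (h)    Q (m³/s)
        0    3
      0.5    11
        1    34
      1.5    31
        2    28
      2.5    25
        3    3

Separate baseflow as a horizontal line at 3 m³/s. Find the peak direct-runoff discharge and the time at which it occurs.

Subtracting baseflow gives direct-runoff ordinates: 0.0, 8.0, 31.0, 28.0, 25.0, 22.0, 0.0 m³/s.
The maximum is 31.0 m³/s, occurring at the reading for t = 1 h.

Q_p = 31.0 m³/s at t = 1 h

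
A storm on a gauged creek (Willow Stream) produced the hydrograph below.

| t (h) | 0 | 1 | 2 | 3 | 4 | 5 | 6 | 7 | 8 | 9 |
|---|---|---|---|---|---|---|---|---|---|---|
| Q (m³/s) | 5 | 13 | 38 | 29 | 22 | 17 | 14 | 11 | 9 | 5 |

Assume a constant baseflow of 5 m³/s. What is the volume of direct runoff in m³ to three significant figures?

V ≈ 4.07 × 10^5 m³

Direct-runoff ordinates (Q − Q_b): 0.0, 8.0, 33.0, 24.0, 17.0, 12.0, 9.0, 6.0, 4.0, 0.0 m³/s.
ΣQ_DR = 113.0 m³/s.
With Δt = 1 h = 3600 s, V = ΣQ_DR · Δt = 113.0 × 3600 = 4.07 × 10^5 m³.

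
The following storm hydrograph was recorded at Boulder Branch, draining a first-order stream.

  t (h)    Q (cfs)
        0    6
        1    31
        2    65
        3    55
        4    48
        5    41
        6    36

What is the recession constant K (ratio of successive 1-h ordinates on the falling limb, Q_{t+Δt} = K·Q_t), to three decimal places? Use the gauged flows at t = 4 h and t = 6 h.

K ≈ 0.866

Using the recession-limb readings at t = 4 h and t = 6 h: Q falls from 48 to 36 cfs over 2 intervals.
K = (Q₂/Q₁)^(1/2) = (36/48)^(1/2) = 0.866.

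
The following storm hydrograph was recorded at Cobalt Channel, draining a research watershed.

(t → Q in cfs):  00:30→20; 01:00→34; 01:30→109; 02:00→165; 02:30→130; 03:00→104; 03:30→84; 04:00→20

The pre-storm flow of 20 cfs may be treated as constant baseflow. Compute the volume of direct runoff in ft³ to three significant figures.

V ≈ 9.11 × 10^5 ft³

Direct-runoff ordinates (Q − Q_b): 0.0, 14.0, 89.0, 145.0, 110.0, 84.0, 64.0, 0.0 cfs.
ΣQ_DR = 506.0 cfs.
With Δt = 0.5 h = 1800 s, V = ΣQ_DR · Δt = 506.0 × 1800 = 9.11 × 10^5 ft³.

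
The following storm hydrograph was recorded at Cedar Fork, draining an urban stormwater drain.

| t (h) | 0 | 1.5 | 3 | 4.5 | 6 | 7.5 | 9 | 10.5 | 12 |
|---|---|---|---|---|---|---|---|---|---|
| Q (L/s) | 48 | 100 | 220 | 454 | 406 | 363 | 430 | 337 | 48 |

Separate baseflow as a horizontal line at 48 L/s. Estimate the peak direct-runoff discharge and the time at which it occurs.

Subtracting baseflow gives direct-runoff ordinates: 0.0, 52.0, 172.0, 406.0, 358.0, 315.0, 382.0, 289.0, 0.0 L/s.
The maximum is 406.0 L/s, occurring at the reading for t = 4.5 h.

Q_p = 406.0 L/s at t = 4.5 h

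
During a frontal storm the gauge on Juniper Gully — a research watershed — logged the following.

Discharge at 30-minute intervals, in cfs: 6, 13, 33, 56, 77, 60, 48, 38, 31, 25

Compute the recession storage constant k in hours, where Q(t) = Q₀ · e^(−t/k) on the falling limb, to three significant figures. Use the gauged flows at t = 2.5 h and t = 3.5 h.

On the falling limb, Q drops from 60 to 38 cfs between t = 2.5 h and t = 3.5 h (Δt = 1 h).
k = −Δt / ln(Q₂/Q₁) = −1 / ln(38/60) = 2.19 h.

k ≈ 2.19 h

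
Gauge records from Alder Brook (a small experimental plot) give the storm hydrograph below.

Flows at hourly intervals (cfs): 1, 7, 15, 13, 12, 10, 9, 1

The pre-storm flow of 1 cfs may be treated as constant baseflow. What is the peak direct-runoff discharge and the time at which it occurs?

Q_p = 14.0 cfs at t = 2 h

Subtracting baseflow gives direct-runoff ordinates: 0.0, 6.0, 14.0, 12.0, 11.0, 9.0, 8.0, 0.0 cfs.
The maximum is 14.0 cfs, occurring at the reading for t = 2 h.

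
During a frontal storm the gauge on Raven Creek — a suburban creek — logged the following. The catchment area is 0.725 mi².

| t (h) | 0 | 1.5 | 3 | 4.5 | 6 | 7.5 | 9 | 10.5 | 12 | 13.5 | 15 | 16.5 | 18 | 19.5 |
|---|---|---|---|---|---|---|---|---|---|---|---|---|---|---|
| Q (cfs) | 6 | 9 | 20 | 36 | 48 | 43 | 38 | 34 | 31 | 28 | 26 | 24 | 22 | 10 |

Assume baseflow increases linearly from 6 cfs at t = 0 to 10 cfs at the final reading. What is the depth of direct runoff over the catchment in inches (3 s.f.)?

d ≈ 0.843 in

Direct runoff: 0.00, 2.69, 13.38, 29.08, 40.77, 35.46, 30.15, 25.85, 22.54, 19.23, 16.92, 14.62, 12.31, 0.00 cfs; ΣQ_DR = 263.0 cfs.
V = ΣQ_DR · Δt = 263.0 × 5400 s = 1.420 × 10^6 ft³.
Over A = 0.725 mi², depth = V / A = 0.843 in.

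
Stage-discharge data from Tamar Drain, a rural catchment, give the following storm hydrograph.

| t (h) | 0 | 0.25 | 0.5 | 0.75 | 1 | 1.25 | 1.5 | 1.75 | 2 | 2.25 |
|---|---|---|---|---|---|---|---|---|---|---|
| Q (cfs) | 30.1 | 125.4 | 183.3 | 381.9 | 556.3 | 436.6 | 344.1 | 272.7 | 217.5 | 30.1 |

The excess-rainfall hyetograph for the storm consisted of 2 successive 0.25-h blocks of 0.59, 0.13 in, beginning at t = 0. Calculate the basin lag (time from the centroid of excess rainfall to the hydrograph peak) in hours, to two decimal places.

Centroid of excess rainfall: t_c = Σ P_i·t̄_i / ΣP_i = 0.1701 h (block centres at 0.125, 0.375 h).
Hydrograph peak occurs at t = 1 h, so basin lag t_L = 1 − 0.1701 = 0.83 h.

t_L ≈ 0.83 h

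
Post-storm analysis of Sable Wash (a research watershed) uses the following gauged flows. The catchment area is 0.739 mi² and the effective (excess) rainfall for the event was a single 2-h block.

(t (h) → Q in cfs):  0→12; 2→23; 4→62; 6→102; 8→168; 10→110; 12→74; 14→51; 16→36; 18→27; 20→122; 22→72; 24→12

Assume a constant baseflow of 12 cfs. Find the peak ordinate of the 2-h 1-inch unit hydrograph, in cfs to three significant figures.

Direct runoff: 0.0, 11.0, 50.0, 90.0, 156.0, 98.0, 62.0, 39.0, 24.0, 15.0, 110.0, 60.0, 0.0 cfs; ΣQ_DR = 715.0 cfs, peak = 156.0 cfs.
Runoff depth d = ΣQ_DR·Δt / A = 715.0 × 7200 / (0.739 mi²) = 2.999 in.
The 1-inch UH is the DRH scaled by (1 in)/d, so U_p = 156.0 × 1/2.999 = 52.0 cfs.

U_p ≈ 52.0 cfs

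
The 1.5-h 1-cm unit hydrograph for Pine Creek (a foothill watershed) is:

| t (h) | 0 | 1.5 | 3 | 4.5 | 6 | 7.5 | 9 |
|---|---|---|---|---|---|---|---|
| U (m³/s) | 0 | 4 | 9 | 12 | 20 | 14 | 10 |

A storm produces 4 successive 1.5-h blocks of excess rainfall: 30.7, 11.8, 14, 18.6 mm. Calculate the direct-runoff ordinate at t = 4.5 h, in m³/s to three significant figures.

By discrete convolution, Q_j = Σ (P_i / 10 mm) · U_{j−i}.
At t = 4.5 h (j=3): Q = (30.7/10)·12 + (11.8/10)·9 + (14/10)·4 + (18.6/10)·0 = 53.1 m³/s.

Q ≈ 53.1 m³/s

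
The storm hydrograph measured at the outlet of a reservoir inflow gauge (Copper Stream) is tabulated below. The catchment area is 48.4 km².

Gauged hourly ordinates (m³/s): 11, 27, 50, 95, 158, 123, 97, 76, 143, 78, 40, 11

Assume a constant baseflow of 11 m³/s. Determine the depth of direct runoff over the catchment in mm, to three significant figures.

d ≈ 57.8 mm

Direct runoff: 0.0, 16.0, 39.0, 84.0, 147.0, 112.0, 86.0, 65.0, 132.0, 67.0, 29.0, 0.0 m³/s; ΣQ_DR = 777.0 m³/s.
V = ΣQ_DR · Δt = 777.0 × 3600 s = 2.797 × 10^6 m³.
Over A = 48.4 km², depth = V / A = 57.8 mm.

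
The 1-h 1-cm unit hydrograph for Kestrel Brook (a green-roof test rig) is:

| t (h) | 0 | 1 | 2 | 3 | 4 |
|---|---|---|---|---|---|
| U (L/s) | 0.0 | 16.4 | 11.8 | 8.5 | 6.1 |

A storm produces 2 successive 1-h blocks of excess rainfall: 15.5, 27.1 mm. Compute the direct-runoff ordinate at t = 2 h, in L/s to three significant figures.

By discrete convolution, Q_j = Σ (P_i / 10 mm) · U_{j−i}.
At t = 2 h (j=2): Q = (15.5/10)·11.8 + (27.1/10)·16.4 = 62.7 L/s.

Q ≈ 62.7 L/s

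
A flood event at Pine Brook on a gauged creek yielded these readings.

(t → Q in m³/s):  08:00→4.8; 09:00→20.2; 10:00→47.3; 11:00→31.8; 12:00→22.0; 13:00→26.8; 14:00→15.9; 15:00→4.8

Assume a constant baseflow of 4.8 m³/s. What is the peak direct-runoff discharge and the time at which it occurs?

Subtracting baseflow gives direct-runoff ordinates: 0.0, 15.4, 42.5, 27.0, 17.2, 22.0, 11.1, 0.0 m³/s.
The maximum is 42.5 m³/s, occurring at the reading for t = 10:00.

Q_p = 42.5 m³/s at t = 10:00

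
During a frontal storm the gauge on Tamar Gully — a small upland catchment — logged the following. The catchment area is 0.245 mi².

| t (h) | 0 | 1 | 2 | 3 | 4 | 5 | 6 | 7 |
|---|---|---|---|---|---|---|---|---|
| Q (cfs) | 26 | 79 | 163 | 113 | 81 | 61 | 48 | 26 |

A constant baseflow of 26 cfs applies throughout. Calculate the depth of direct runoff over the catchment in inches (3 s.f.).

d ≈ 2.46 in

Direct runoff: 0.0, 53.0, 137.0, 87.0, 55.0, 35.0, 22.0, 0.0 cfs; ΣQ_DR = 389.0 cfs.
V = ΣQ_DR · Δt = 389.0 × 3600 s = 1.400 × 10^6 ft³.
Over A = 0.245 mi², depth = V / A = 2.46 in.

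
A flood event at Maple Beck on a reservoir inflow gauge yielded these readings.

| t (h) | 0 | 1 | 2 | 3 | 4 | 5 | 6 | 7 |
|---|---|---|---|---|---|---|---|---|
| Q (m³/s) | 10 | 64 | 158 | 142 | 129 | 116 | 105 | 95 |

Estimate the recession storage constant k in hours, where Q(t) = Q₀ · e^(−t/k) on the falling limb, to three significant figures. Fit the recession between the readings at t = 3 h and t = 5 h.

On the falling limb, Q drops from 142 to 116 m³/s between t = 3 h and t = 5 h (Δt = 2 h).
k = −Δt / ln(Q₂/Q₁) = −2 / ln(116/142) = 9.89 h.

k ≈ 9.89 h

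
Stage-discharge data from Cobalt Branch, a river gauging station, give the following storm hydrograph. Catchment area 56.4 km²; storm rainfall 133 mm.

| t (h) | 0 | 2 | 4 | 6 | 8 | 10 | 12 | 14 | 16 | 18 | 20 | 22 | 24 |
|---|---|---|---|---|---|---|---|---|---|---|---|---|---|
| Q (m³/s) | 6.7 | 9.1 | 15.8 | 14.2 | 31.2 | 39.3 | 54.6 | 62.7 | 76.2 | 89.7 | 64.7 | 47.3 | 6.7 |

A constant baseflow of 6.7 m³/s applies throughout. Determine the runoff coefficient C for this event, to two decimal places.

C ≈ 0.41

ΣQ_DR = 431.1 m³/s; V = ΣQ_DR·Δt = 3.104 × 10^6 m³.
Runoff depth d = V / A = 55.03 mm.
C = d / P = 55.03 / 133 = 0.41.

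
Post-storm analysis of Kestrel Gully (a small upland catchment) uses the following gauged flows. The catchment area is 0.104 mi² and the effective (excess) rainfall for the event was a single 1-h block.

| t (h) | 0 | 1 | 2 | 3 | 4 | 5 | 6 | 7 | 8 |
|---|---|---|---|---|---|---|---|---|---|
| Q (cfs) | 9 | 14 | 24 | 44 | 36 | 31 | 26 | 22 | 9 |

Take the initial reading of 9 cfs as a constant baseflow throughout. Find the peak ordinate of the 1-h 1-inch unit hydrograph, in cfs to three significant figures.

Direct runoff: 0.0, 5.0, 15.0, 35.0, 27.0, 22.0, 17.0, 13.0, 0.0 cfs; ΣQ_DR = 134.0 cfs, peak = 35.0 cfs.
Runoff depth d = ΣQ_DR·Δt / A = 134.0 × 3600 / (0.104 mi²) = 1.997 in.
The 1-inch UH is the DRH scaled by (1 in)/d, so U_p = 35.0 × 1/1.997 = 17.5 cfs.

U_p ≈ 17.5 cfs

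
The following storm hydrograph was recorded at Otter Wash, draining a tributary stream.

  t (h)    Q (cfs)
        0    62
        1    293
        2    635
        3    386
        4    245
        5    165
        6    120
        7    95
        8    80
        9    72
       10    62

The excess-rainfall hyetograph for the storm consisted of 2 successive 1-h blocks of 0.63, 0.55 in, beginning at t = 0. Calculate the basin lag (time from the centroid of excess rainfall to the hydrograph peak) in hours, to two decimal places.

Centroid of excess rainfall: t_c = Σ P_i·t̄_i / ΣP_i = 0.9661 h (block centres at 0.5, 1.5 h).
Hydrograph peak occurs at t = 2 h, so basin lag t_L = 2 − 0.9661 = 1.03 h.

t_L ≈ 1.03 h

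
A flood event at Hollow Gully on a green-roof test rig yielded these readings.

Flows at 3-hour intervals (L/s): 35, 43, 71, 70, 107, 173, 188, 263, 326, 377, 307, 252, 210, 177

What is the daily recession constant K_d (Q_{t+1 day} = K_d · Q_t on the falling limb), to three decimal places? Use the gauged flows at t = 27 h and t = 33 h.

Between t = 27 h and t = 33 h the flow falls from 377 to 252 L/s over 2×3 h = 6 h.
Per-interval ratio K = (252/377)^(1/2) = 0.8176; K_d = K^(24/3) = 0.200.

K_d ≈ 0.200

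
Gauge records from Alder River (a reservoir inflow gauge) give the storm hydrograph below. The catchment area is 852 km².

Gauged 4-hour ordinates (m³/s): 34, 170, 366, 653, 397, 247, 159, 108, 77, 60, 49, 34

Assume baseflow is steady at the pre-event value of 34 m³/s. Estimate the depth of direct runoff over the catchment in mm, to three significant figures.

Direct runoff: 0.0, 136.0, 332.0, 619.0, 363.0, 213.0, 125.0, 74.0, 43.0, 26.0, 15.0, 0.0 m³/s; ΣQ_DR = 1946 m³/s.
V = ΣQ_DR · Δt = 1946 × 14400 s = 2.802 × 10^7 m³.
Over A = 852 km², depth = V / A = 32.9 mm.

d ≈ 32.9 mm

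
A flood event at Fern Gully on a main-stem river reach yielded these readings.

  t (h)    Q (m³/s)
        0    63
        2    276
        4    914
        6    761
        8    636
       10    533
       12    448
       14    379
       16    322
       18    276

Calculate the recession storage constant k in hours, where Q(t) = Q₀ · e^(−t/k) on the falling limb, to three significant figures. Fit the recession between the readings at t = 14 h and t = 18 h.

k ≈ 12.6 h

On the falling limb, Q drops from 379 to 276 m³/s between t = 14 h and t = 18 h (Δt = 4 h).
k = −Δt / ln(Q₂/Q₁) = −4 / ln(276/379) = 12.6 h.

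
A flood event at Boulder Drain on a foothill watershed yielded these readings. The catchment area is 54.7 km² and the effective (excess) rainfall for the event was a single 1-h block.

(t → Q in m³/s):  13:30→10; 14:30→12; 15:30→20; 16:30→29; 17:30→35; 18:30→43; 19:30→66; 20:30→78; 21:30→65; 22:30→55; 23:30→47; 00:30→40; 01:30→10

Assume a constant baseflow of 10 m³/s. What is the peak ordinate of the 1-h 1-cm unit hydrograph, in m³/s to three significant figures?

U_p ≈ 27.2 m³/s

Direct runoff: 0.0, 2.0, 10.0, 19.0, 25.0, 33.0, 56.0, 68.0, 55.0, 45.0, 37.0, 30.0, 0.0 m³/s; ΣQ_DR = 380.0 m³/s, peak = 68.0 m³/s.
Runoff depth d = ΣQ_DR·Δt / A = 380.0 × 3600 / (54.7 km²) = 25.01 mm.
The 1-cm UH is the DRH scaled by (10 mm)/d, so U_p = 68.0 × 10/25.01 = 27.2 m³/s.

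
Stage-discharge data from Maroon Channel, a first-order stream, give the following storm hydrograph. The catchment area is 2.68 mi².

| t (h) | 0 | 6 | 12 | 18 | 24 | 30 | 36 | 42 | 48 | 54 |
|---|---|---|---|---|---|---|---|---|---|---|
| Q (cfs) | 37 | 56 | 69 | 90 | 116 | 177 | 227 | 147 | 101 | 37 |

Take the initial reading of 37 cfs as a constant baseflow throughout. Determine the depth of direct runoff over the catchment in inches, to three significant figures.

d ≈ 2.38 in

Direct runoff: 0.0, 19.0, 32.0, 53.0, 79.0, 140.0, 190.0, 110.0, 64.0, 0.0 cfs; ΣQ_DR = 687.0 cfs.
V = ΣQ_DR · Δt = 687.0 × 21600 s = 1.484 × 10^7 ft³.
Over A = 2.68 mi², depth = V / A = 2.38 in.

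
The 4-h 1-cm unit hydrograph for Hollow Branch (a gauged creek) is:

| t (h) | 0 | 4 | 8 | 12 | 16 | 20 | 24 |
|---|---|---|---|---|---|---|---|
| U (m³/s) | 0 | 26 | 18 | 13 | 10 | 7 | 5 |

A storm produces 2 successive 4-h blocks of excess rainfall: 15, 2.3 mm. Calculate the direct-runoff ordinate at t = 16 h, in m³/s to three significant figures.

Q ≈ 18.0 m³/s

By discrete convolution, Q_j = Σ (P_i / 10 mm) · U_{j−i}.
At t = 16 h (j=4): Q = (15/10)·10 + (2.3/10)·13 = 18.0 m³/s.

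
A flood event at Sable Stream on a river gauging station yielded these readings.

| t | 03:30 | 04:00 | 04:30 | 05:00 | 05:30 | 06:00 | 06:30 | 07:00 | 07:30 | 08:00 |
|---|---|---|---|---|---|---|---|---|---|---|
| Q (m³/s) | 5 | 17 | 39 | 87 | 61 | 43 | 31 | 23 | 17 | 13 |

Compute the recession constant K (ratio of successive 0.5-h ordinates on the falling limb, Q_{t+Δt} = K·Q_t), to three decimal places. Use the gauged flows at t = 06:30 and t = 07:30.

K ≈ 0.741

Using the recession-limb readings at t = 06:30 and t = 07:30: Q falls from 31 to 17 m³/s over 2 intervals.
K = (Q₂/Q₁)^(1/2) = (17/31)^(1/2) = 0.741.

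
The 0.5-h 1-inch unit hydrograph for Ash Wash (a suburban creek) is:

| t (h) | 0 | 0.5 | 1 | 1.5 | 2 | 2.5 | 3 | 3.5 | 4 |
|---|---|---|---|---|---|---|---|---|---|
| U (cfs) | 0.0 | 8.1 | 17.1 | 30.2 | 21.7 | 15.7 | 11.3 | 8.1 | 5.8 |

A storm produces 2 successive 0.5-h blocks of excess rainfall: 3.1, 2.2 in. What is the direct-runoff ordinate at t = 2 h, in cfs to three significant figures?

By discrete convolution, Q_j = Σ (P_i / 1 in) · U_{j−i}.
At t = 2 h (j=4): Q = (3.1/1)·21.7 + (2.2/1)·30.2 = 134 cfs.

Q ≈ 134 cfs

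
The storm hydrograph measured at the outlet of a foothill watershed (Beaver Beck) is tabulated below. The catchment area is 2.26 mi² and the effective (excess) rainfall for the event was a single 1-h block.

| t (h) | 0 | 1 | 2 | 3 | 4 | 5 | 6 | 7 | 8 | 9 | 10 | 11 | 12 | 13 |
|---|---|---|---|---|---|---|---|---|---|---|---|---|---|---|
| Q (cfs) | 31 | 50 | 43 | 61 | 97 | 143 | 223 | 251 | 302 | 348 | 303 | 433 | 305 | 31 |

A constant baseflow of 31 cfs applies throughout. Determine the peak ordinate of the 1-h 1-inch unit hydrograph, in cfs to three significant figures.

U_p ≈ 268 cfs

Direct runoff: 0.0, 19.0, 12.0, 30.0, 66.0, 112.0, 192.0, 220.0, 271.0, 317.0, 272.0, 402.0, 274.0, 0.0 cfs; ΣQ_DR = 2187 cfs, peak = 402.0 cfs.
Runoff depth d = ΣQ_DR·Δt / A = 2187 × 3600 / (2.26 mi²) = 1.500 in.
The 1-inch UH is the DRH scaled by (1 in)/d, so U_p = 402.0 × 1/1.500 = 268 cfs.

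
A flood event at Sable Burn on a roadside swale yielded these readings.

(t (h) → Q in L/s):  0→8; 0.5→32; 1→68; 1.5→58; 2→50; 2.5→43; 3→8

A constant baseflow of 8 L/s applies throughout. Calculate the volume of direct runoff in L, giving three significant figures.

V ≈ 3.80 × 10^5 L

Direct-runoff ordinates (Q − Q_b): 0.0, 24.0, 60.0, 50.0, 42.0, 35.0, 0.0 L/s.
ΣQ_DR = 211.0 L/s.
With Δt = 0.5 h = 1800 s, V = ΣQ_DR · Δt = 211.0 × 1800 = 3.80 × 10^5 L.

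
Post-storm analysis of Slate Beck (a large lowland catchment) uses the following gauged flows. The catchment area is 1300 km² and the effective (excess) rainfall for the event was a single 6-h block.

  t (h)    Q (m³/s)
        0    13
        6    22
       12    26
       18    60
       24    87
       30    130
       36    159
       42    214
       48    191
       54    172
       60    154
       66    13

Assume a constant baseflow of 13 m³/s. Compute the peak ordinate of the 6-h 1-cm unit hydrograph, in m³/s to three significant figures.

Direct runoff: 0.0, 9.0, 13.0, 47.0, 74.0, 117.0, 146.0, 201.0, 178.0, 159.0, 141.0, 0.0 m³/s; ΣQ_DR = 1085 m³/s, peak = 201.0 m³/s.
Runoff depth d = ΣQ_DR·Δt / A = 1085 × 21600 / (1300 km²) = 18.03 mm.
The 1-cm UH is the DRH scaled by (10 mm)/d, so U_p = 201.0 × 10/18.03 = 111 m³/s.

U_p ≈ 111 m³/s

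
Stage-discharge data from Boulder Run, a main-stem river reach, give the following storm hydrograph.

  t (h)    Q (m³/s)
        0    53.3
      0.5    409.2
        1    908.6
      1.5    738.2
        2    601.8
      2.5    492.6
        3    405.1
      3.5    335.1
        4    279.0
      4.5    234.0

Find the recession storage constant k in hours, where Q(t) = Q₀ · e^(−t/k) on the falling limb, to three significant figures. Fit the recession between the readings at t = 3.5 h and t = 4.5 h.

On the falling limb, Q drops from 335.1 to 234.0 m³/s between t = 3.5 h and t = 4.5 h (Δt = 1 h).
k = −Δt / ln(Q₂/Q₁) = −1 / ln(234.0/335.1) = 2.78 h.

k ≈ 2.78 h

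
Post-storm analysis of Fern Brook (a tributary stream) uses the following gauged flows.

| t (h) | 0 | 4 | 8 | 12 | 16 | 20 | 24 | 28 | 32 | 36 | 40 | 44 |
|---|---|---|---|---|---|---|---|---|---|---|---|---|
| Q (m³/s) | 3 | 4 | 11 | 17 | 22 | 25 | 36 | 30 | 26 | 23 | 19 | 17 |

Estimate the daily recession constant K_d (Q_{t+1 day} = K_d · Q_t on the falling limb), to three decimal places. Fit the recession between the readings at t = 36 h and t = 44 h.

K_d ≈ 0.404

Between t = 36 h and t = 44 h the flow falls from 23 to 17 m³/s over 2×4 h = 8 h.
Per-interval ratio K = (17/23)^(1/2) = 0.8597; K_d = K^(24/4) = 0.404.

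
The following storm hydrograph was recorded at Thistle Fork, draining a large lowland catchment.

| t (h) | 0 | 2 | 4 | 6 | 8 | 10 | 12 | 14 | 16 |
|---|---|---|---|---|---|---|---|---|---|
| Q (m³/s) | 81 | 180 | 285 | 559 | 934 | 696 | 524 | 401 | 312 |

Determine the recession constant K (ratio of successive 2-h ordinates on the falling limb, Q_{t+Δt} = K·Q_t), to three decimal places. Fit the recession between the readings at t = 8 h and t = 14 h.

K ≈ 0.754

Using the recession-limb readings at t = 8 h and t = 14 h: Q falls from 934 to 401 m³/s over 3 intervals.
K = (Q₂/Q₁)^(1/3) = (401/934)^(1/3) = 0.754.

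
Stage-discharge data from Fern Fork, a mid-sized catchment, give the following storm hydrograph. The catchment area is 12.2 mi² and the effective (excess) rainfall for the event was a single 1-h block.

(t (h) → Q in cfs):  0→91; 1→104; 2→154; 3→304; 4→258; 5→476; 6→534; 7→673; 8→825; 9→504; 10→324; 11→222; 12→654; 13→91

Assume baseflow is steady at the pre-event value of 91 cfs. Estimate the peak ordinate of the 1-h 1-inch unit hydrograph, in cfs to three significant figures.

Direct runoff: 0.0, 13.0, 63.0, 213.0, 167.0, 385.0, 443.0, 582.0, 734.0, 413.0, 233.0, 131.0, 563.0, 0.0 cfs; ΣQ_DR = 3940 cfs, peak = 734.0 cfs.
Runoff depth d = ΣQ_DR·Δt / A = 3940 × 3600 / (12.2 mi²) = 0.5004 in.
The 1-inch UH is the DRH scaled by (1 in)/d, so U_p = 734.0 × 1/0.5004 = 1470 cfs.

U_p ≈ 1470 cfs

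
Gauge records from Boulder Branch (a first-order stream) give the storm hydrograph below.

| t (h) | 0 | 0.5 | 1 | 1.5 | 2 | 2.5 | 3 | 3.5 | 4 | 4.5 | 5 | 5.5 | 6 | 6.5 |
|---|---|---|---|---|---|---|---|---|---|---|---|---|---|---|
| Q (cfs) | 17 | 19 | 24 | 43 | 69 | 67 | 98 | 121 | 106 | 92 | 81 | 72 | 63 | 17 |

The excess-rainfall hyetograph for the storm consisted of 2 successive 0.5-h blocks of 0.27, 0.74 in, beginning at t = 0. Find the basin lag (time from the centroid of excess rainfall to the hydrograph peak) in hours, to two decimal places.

t_L ≈ 2.88 h

Centroid of excess rainfall: t_c = Σ P_i·t̄_i / ΣP_i = 0.6163 h (block centres at 0.25, 0.75 h).
Hydrograph peak occurs at t = 3.5 h, so basin lag t_L = 3.5 − 0.6163 = 2.88 h.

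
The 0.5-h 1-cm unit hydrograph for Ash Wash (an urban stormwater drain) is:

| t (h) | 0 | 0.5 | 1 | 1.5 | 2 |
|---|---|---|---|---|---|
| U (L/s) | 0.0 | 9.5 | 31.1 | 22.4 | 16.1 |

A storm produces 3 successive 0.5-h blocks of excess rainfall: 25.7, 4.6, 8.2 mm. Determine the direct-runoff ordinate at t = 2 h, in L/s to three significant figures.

Q ≈ 77.2 L/s

By discrete convolution, Q_j = Σ (P_i / 10 mm) · U_{j−i}.
At t = 2 h (j=4): Q = (25.7/10)·16.1 + (4.6/10)·22.4 + (8.2/10)·31.1 = 77.2 L/s.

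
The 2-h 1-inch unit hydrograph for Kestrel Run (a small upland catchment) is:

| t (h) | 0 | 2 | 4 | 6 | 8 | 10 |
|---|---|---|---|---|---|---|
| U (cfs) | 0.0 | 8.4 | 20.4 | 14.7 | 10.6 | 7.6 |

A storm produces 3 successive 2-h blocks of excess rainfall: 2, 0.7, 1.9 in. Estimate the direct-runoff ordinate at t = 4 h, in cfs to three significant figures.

Q ≈ 46.7 cfs

By discrete convolution, Q_j = Σ (P_i / 1 in) · U_{j−i}.
At t = 4 h (j=2): Q = (2/1)·20.4 + (0.7/1)·8.4 + (1.9/1)·0.0 = 46.7 cfs.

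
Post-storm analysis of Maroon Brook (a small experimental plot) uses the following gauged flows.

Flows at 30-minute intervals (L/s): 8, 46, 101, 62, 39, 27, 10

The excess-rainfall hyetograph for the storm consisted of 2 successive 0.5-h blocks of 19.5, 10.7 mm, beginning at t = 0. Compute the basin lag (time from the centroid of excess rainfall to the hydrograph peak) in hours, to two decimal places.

t_L ≈ 0.57 h

Centroid of excess rainfall: t_c = Σ P_i·t̄_i / ΣP_i = 0.4272 h (block centres at 0.25, 0.75 h).
Hydrograph peak occurs at t = 1 h, so basin lag t_L = 1 − 0.4272 = 0.57 h.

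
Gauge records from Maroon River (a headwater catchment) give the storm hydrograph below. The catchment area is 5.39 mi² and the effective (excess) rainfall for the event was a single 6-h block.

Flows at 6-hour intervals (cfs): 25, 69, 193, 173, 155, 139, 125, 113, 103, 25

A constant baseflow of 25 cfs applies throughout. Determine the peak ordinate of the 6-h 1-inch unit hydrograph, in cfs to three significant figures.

Direct runoff: 0.0, 44.0, 168.0, 148.0, 130.0, 114.0, 100.0, 88.0, 78.0, 0.0 cfs; ΣQ_DR = 870.0 cfs, peak = 168.0 cfs.
Runoff depth d = ΣQ_DR·Δt / A = 870.0 × 21600 / (5.39 mi²) = 1.501 in.
The 1-inch UH is the DRH scaled by (1 in)/d, so U_p = 168.0 × 1/1.501 = 112 cfs.

U_p ≈ 112 cfs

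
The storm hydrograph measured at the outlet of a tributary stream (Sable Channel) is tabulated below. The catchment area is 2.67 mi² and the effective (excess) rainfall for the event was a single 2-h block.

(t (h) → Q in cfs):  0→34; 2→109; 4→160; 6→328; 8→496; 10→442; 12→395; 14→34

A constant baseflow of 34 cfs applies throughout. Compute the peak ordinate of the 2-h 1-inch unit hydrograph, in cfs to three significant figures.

U_p ≈ 231 cfs

Direct runoff: 0.0, 75.0, 126.0, 294.0, 462.0, 408.0, 361.0, 0.0 cfs; ΣQ_DR = 1726 cfs, peak = 462.0 cfs.
Runoff depth d = ΣQ_DR·Δt / A = 1726 × 7200 / (2.67 mi²) = 2.003 in.
The 1-inch UH is the DRH scaled by (1 in)/d, so U_p = 462.0 × 1/2.003 = 231 cfs.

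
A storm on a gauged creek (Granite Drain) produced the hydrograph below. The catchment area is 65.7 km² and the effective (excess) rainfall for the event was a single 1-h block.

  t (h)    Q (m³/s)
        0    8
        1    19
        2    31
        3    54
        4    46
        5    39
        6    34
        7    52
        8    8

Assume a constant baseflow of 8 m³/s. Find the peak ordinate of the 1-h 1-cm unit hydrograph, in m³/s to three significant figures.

Direct runoff: 0.0, 11.0, 23.0, 46.0, 38.0, 31.0, 26.0, 44.0, 0.0 m³/s; ΣQ_DR = 219.0 m³/s, peak = 46.0 m³/s.
Runoff depth d = ΣQ_DR·Δt / A = 219.0 × 3600 / (65.7 km²) = 12.00 mm.
The 1-cm UH is the DRH scaled by (10 mm)/d, so U_p = 46.0 × 10/12.00 = 38.3 m³/s.

U_p ≈ 38.3 m³/s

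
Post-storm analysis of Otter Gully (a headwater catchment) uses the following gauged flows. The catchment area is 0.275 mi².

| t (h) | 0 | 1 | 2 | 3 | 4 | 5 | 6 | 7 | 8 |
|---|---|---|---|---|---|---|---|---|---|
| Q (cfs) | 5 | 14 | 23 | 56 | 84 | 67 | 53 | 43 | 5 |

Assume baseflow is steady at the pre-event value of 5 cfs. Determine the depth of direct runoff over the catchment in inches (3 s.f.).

d ≈ 1.72 in

Direct runoff: 0.0, 9.0, 18.0, 51.0, 79.0, 62.0, 48.0, 38.0, 0.0 cfs; ΣQ_DR = 305.0 cfs.
V = ΣQ_DR · Δt = 305.0 × 3600 s = 1.098 × 10^6 ft³.
Over A = 0.275 mi², depth = V / A = 1.72 in.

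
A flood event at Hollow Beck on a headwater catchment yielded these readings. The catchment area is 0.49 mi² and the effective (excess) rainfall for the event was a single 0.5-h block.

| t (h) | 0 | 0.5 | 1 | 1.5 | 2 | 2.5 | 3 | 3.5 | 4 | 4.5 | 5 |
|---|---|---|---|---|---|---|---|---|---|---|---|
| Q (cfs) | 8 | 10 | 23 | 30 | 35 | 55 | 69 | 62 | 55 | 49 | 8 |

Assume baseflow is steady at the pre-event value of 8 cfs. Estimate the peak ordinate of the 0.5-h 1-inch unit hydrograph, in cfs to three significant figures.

U_p ≈ 122 cfs

Direct runoff: 0.0, 2.0, 15.0, 22.0, 27.0, 47.0, 61.0, 54.0, 47.0, 41.0, 0.0 cfs; ΣQ_DR = 316.0 cfs, peak = 61.0 cfs.
Runoff depth d = ΣQ_DR·Δt / A = 316.0 × 1800 / (0.49 mi²) = 0.4997 in.
The 1-inch UH is the DRH scaled by (1 in)/d, so U_p = 61.0 × 1/0.4997 = 122 cfs.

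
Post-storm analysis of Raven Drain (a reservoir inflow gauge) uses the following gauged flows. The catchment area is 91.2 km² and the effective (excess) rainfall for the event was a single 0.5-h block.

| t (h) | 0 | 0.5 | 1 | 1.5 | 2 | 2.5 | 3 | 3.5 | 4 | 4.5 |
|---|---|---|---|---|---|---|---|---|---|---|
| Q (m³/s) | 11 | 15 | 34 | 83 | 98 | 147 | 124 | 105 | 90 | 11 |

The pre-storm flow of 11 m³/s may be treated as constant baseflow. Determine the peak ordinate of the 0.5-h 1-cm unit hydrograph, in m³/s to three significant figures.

Direct runoff: 0.0, 4.0, 23.0, 72.0, 87.0, 136.0, 113.0, 94.0, 79.0, 0.0 m³/s; ΣQ_DR = 608.0 m³/s, peak = 136.0 m³/s.
Runoff depth d = ΣQ_DR·Δt / A = 608.0 × 1800 / (91.2 km²) = 12.00 mm.
The 1-cm UH is the DRH scaled by (10 mm)/d, so U_p = 136.0 × 10/12.00 = 113 m³/s.

U_p ≈ 113 m³/s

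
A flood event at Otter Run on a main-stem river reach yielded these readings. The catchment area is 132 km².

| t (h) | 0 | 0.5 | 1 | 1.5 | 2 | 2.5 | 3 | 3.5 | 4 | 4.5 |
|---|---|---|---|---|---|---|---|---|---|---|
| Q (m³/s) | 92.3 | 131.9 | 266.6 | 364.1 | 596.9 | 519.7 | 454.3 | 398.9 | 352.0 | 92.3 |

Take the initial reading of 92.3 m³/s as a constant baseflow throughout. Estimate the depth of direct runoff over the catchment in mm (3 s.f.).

Direct runoff: 0.0, 39.6, 174.3, 271.8, 504.6, 427.4, 362.0, 306.6, 259.7, 0.0 m³/s; ΣQ_DR = 2346 m³/s.
V = ΣQ_DR · Δt = 2346 × 1800 s = 4.223 × 10^6 m³.
Over A = 132 km², depth = V / A = 32.0 mm.

d ≈ 32.0 mm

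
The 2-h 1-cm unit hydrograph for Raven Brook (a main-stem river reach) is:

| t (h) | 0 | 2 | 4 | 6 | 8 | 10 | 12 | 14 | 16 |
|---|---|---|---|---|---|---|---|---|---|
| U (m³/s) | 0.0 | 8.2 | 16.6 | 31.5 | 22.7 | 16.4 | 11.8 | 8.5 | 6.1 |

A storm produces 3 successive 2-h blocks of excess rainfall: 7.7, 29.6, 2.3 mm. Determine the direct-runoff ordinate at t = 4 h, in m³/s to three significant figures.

Q ≈ 37.1 m³/s

By discrete convolution, Q_j = Σ (P_i / 10 mm) · U_{j−i}.
At t = 4 h (j=2): Q = (7.7/10)·16.6 + (29.6/10)·8.2 + (2.3/10)·0.0 = 37.1 m³/s.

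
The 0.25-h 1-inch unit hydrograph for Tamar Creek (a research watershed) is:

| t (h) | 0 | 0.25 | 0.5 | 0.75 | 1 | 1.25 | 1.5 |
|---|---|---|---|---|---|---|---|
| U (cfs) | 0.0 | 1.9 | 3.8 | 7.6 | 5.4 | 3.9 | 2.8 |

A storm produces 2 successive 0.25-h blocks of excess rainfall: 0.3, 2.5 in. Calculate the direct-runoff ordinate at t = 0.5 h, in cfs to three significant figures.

Q ≈ 5.89 cfs

By discrete convolution, Q_j = Σ (P_i / 1 in) · U_{j−i}.
At t = 0.5 h (j=2): Q = (0.3/1)·3.8 + (2.5/1)·1.9 = 5.89 cfs.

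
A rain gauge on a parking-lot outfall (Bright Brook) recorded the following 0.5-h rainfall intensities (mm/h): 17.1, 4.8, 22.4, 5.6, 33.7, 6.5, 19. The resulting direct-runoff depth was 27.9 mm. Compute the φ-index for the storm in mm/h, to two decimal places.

Only the 4 blocks with intensity above φ contribute runoff: 17.1, 22.4, 33.7, 19 mm/h.
Σ(I−φ)·Δt = d  ⇒  (17.1+22.4+33.7+19 − 4φ)·0.5 = 27.9
φ = (92.20 − 27.9/0.5) / 4 = 9.10 mm/h.

φ ≈ 9.10 mm/h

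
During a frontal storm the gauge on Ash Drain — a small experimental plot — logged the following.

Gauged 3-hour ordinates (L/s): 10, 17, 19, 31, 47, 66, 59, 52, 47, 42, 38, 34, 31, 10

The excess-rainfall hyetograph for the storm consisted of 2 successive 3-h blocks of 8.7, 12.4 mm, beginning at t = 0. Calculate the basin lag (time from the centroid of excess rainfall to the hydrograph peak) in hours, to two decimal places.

t_L ≈ 11.74 h

Centroid of excess rainfall: t_c = Σ P_i·t̄_i / ΣP_i = 3.2630 h (block centres at 1.5, 4.5 h).
Hydrograph peak occurs at t = 15 h, so basin lag t_L = 15 − 3.2630 = 11.74 h.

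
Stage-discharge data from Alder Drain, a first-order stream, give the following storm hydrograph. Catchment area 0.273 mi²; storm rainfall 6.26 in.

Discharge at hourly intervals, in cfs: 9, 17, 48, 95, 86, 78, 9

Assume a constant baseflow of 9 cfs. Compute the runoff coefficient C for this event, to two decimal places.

ΣQ_DR = 279.0 cfs; V = ΣQ_DR·Δt = 1.004 × 10^6 ft³.
Runoff depth d = V / A = 1.584 in.
C = d / P = 1.584 / 6.26 = 0.25.

C ≈ 0.25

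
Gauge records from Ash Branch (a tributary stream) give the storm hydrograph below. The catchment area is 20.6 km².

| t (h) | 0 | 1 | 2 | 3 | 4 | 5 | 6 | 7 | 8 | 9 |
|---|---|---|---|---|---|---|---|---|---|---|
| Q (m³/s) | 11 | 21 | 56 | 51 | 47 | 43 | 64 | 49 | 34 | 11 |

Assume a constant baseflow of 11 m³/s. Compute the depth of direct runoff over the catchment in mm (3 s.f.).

Direct runoff: 0.0, 10.0, 45.0, 40.0, 36.0, 32.0, 53.0, 38.0, 23.0, 0.0 m³/s; ΣQ_DR = 277.0 m³/s.
V = ΣQ_DR · Δt = 277.0 × 3600 s = 9.972 × 10^5 m³.
Over A = 20.6 km², depth = V / A = 48.4 mm.

d ≈ 48.4 mm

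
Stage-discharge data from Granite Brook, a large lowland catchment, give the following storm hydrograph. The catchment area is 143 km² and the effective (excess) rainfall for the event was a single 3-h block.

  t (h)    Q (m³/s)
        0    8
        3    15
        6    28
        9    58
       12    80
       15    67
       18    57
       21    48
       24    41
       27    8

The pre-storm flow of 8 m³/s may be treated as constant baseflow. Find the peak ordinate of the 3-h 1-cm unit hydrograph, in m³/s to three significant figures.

U_p ≈ 28.9 m³/s

Direct runoff: 0.0, 7.0, 20.0, 50.0, 72.0, 59.0, 49.0, 40.0, 33.0, 0.0 m³/s; ΣQ_DR = 330.0 m³/s, peak = 72.0 m³/s.
Runoff depth d = ΣQ_DR·Δt / A = 330.0 × 10800 / (143 km²) = 24.92 mm.
The 1-cm UH is the DRH scaled by (10 mm)/d, so U_p = 72.0 × 10/24.92 = 28.9 m³/s.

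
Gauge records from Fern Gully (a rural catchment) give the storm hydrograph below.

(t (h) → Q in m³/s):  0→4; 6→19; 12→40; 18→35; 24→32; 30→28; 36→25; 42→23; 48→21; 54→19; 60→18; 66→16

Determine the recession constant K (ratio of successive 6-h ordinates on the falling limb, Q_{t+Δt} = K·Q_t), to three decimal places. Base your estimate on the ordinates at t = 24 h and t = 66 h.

K ≈ 0.906

Using the recession-limb readings at t = 24 h and t = 66 h: Q falls from 32 to 16 m³/s over 7 intervals.
K = (Q₂/Q₁)^(1/7) = (16/32)^(1/7) = 0.906.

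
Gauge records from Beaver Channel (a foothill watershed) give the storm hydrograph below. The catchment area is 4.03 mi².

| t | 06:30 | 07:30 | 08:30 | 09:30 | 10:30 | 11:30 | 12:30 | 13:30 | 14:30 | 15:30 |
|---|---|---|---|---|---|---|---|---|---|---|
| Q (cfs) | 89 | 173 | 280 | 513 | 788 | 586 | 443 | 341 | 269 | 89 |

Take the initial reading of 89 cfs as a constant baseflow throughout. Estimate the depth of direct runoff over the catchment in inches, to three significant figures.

d ≈ 1.03 in

Direct runoff: 0.0, 84.0, 191.0, 424.0, 699.0, 497.0, 354.0, 252.0, 180.0, 0.0 cfs; ΣQ_DR = 2681 cfs.
V = ΣQ_DR · Δt = 2681 × 3600 s = 9.652 × 10^6 ft³.
Over A = 4.03 mi², depth = V / A = 1.03 in.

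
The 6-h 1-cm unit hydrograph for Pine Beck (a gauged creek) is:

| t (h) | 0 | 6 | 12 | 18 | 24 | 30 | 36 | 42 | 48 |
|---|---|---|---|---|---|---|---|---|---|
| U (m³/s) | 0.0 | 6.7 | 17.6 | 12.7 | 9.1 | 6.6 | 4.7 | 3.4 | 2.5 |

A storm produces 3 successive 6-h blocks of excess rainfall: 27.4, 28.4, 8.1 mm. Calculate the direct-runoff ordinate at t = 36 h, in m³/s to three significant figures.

Q ≈ 39.0 m³/s

By discrete convolution, Q_j = Σ (P_i / 10 mm) · U_{j−i}.
At t = 36 h (j=6): Q = (27.4/10)·4.7 + (28.4/10)·6.6 + (8.1/10)·9.1 = 39.0 m³/s.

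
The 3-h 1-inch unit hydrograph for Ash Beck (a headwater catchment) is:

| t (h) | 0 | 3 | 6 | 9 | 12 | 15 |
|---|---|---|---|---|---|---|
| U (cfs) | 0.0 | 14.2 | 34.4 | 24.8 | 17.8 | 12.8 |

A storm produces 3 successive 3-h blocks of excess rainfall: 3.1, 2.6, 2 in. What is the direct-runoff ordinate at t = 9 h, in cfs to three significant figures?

By discrete convolution, Q_j = Σ (P_i / 1 in) · U_{j−i}.
At t = 9 h (j=3): Q = (3.1/1)·24.8 + (2.6/1)·34.4 + (2/1)·14.2 = 195 cfs.

Q ≈ 195 cfs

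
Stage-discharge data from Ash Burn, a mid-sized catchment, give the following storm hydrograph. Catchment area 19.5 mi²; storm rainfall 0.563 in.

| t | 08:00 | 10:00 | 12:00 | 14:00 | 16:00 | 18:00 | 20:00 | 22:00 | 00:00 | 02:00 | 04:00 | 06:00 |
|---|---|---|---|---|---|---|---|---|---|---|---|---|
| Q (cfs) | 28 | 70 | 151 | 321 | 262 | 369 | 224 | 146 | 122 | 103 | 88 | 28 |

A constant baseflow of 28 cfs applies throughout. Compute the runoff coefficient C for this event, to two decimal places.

C ≈ 0.44

ΣQ_DR = 1576 cfs; V = ΣQ_DR·Δt = 1.135 × 10^7 ft³.
Runoff depth d = V / A = 0.2505 in.
C = d / P = 0.2505 / 0.563 = 0.44.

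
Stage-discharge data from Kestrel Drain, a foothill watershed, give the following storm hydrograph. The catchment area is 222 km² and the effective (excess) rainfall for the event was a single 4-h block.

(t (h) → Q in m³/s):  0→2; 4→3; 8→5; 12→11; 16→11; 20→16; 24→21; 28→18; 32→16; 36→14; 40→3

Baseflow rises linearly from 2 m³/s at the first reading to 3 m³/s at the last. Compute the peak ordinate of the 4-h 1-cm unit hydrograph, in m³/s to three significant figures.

Direct runoff: 0.00, 0.90, 2.80, 8.70, 8.60, 13.50, 18.40, 15.30, 13.20, 11.10, 0.00 m³/s; ΣQ_DR = 92.50 m³/s, peak = 18.40 m³/s.
Runoff depth d = ΣQ_DR·Δt / A = 92.50 × 14400 / (222 km²) = 6.000 mm.
The 1-cm UH is the DRH scaled by (10 mm)/d, so U_p = 18.40 × 10/6.000 = 30.7 m³/s.

U_p ≈ 30.7 m³/s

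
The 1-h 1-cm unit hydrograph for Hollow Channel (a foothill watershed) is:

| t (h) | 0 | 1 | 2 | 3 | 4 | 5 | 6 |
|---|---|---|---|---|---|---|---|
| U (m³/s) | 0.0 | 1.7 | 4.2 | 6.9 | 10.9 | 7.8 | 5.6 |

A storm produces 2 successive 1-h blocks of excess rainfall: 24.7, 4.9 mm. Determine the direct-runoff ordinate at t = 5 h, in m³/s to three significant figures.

By discrete convolution, Q_j = Σ (P_i / 10 mm) · U_{j−i}.
At t = 5 h (j=5): Q = (24.7/10)·7.8 + (4.9/10)·10.9 = 24.6 m³/s.

Q ≈ 24.6 m³/s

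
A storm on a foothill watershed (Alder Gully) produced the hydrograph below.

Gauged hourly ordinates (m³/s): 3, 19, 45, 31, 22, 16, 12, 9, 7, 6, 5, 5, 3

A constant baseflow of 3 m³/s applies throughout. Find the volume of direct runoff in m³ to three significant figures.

Direct-runoff ordinates (Q − Q_b): 0.0, 16.0, 42.0, 28.0, 19.0, 13.0, 9.0, 6.0, 4.0, 3.0, 2.0, 2.0, 0.0 m³/s.
ΣQ_DR = 144.0 m³/s.
With Δt = 1 h = 3600 s, V = ΣQ_DR · Δt = 144.0 × 3600 = 5.18 × 10^5 m³.

V ≈ 5.18 × 10^5 m³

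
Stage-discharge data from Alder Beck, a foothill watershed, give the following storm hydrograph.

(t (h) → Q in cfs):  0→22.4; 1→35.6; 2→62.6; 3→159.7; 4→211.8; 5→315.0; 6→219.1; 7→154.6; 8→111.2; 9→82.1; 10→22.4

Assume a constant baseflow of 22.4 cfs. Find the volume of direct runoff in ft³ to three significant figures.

V ≈ 4.14 × 10^6 ft³

Direct-runoff ordinates (Q − Q_b): 0.0, 13.2, 40.2, 137.3, 189.4, 292.6, 196.7, 132.2, 88.8, 59.7, 0.0 cfs.
ΣQ_DR = 1150 cfs.
With Δt = 1 h = 3600 s, V = ΣQ_DR · Δt = 1150 × 3600 = 4.14 × 10^6 ft³.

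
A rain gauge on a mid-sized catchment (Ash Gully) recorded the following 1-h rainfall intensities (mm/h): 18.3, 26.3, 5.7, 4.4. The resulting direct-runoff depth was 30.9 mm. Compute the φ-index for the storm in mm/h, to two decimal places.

Only the 2 blocks with intensity above φ contribute runoff: 18.3, 26.3 mm/h.
Σ(I−φ)·Δt = d  ⇒  (18.3+26.3 − 2φ)·1 = 30.9
φ = (44.60 − 30.9/1) / 2 = 6.85 mm/h.

φ ≈ 6.85 mm/h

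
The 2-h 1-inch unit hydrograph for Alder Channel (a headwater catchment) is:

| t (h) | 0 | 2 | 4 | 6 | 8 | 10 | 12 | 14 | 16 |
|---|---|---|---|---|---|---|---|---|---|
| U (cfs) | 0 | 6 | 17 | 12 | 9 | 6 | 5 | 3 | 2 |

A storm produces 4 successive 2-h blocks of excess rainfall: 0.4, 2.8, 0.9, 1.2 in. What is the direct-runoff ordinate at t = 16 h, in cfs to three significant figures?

By discrete convolution, Q_j = Σ (P_i / 1 in) · U_{j−i}.
At t = 16 h (j=8): Q = (0.4/1)·2 + (2.8/1)·3 + (0.9/1)·5 + (1.2/1)·6 = 20.9 cfs.

Q ≈ 20.9 cfs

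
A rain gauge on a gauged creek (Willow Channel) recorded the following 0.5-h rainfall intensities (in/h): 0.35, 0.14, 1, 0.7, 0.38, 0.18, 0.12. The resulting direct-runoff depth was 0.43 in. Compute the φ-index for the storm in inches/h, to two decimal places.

φ ≈ 0.42 in/h

Only the 2 blocks with intensity above φ contribute runoff: 1, 0.7 in/h.
Σ(I−φ)·Δt = d  ⇒  (1+0.7 − 2φ)·0.5 = 0.43
φ = (1.700 − 0.43/0.5) / 2 = 0.42 in/h.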